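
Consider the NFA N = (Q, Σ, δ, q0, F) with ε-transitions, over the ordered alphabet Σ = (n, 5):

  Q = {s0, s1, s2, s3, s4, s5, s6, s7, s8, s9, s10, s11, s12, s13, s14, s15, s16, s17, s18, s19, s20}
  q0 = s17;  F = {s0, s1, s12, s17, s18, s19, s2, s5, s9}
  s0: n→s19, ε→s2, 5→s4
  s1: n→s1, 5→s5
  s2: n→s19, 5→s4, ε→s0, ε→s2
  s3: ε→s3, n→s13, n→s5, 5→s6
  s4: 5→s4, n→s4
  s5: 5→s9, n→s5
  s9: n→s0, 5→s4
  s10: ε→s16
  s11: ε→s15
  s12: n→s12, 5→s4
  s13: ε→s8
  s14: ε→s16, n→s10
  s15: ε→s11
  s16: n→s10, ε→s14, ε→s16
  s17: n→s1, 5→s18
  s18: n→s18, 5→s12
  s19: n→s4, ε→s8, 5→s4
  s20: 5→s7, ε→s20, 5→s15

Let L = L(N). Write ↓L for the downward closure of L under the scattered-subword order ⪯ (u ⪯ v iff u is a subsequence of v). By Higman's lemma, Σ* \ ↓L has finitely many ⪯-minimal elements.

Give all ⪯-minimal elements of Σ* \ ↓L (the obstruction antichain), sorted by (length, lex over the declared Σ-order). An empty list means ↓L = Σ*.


|Q|=21, |F|=9, |δ|=40 (13 ε).
min D↑ (9 st, q0=0, F={6}): 0:n→1,5→2 1:n→1,5→3 2:n→2,5→4 3:n→3,5→5 4:n→4,5→6 5:n→7,5→6 6:n→6,5→6 7:n→8,5→6 8:n→6,5→6 [Hopcroft].
'555': N↓-sim [11, 9, 7, 1] end={s4} ∉↓L; 3/3 deletions ∈↓L.
'n55nnn': |S_i|=[11, 10, 8, 6, 5, 3, 1] end={s4} ∉↓L; 6/6 deletions ∈↓L.
2 words, ⪯-incomp.

A = [555, n55nnn].


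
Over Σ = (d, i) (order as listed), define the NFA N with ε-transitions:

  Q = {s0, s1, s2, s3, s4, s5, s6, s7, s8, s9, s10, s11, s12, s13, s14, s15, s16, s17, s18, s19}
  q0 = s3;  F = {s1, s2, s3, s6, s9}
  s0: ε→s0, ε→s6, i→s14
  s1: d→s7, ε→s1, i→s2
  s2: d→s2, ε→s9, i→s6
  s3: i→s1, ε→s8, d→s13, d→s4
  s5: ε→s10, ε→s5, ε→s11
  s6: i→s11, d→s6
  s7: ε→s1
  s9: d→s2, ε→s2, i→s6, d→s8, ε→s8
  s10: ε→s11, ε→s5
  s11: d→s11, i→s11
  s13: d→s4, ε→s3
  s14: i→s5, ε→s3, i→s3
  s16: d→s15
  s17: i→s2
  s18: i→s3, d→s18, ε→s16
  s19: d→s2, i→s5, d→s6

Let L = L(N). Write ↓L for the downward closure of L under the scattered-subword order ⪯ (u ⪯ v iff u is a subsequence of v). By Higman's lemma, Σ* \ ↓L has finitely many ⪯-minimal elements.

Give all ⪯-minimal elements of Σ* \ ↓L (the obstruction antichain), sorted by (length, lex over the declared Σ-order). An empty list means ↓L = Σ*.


min(Σ*\↓L) = [iiii].

|Q|=20, |F|=5, |δ|=41 (16 ε).
min D↑ (5 st, q0=0, F={4}): 0:d→0,i→1 1:d→1,i→2 2:d→2,i→3 3:d→3,i→4 4:d→4,i→4.
'iiii': |S_i|=[10, 7, 5, 2, 1] end={s11} — reject; 4/4 deletions ∈↓L.
1 words, ⪯-incomp.


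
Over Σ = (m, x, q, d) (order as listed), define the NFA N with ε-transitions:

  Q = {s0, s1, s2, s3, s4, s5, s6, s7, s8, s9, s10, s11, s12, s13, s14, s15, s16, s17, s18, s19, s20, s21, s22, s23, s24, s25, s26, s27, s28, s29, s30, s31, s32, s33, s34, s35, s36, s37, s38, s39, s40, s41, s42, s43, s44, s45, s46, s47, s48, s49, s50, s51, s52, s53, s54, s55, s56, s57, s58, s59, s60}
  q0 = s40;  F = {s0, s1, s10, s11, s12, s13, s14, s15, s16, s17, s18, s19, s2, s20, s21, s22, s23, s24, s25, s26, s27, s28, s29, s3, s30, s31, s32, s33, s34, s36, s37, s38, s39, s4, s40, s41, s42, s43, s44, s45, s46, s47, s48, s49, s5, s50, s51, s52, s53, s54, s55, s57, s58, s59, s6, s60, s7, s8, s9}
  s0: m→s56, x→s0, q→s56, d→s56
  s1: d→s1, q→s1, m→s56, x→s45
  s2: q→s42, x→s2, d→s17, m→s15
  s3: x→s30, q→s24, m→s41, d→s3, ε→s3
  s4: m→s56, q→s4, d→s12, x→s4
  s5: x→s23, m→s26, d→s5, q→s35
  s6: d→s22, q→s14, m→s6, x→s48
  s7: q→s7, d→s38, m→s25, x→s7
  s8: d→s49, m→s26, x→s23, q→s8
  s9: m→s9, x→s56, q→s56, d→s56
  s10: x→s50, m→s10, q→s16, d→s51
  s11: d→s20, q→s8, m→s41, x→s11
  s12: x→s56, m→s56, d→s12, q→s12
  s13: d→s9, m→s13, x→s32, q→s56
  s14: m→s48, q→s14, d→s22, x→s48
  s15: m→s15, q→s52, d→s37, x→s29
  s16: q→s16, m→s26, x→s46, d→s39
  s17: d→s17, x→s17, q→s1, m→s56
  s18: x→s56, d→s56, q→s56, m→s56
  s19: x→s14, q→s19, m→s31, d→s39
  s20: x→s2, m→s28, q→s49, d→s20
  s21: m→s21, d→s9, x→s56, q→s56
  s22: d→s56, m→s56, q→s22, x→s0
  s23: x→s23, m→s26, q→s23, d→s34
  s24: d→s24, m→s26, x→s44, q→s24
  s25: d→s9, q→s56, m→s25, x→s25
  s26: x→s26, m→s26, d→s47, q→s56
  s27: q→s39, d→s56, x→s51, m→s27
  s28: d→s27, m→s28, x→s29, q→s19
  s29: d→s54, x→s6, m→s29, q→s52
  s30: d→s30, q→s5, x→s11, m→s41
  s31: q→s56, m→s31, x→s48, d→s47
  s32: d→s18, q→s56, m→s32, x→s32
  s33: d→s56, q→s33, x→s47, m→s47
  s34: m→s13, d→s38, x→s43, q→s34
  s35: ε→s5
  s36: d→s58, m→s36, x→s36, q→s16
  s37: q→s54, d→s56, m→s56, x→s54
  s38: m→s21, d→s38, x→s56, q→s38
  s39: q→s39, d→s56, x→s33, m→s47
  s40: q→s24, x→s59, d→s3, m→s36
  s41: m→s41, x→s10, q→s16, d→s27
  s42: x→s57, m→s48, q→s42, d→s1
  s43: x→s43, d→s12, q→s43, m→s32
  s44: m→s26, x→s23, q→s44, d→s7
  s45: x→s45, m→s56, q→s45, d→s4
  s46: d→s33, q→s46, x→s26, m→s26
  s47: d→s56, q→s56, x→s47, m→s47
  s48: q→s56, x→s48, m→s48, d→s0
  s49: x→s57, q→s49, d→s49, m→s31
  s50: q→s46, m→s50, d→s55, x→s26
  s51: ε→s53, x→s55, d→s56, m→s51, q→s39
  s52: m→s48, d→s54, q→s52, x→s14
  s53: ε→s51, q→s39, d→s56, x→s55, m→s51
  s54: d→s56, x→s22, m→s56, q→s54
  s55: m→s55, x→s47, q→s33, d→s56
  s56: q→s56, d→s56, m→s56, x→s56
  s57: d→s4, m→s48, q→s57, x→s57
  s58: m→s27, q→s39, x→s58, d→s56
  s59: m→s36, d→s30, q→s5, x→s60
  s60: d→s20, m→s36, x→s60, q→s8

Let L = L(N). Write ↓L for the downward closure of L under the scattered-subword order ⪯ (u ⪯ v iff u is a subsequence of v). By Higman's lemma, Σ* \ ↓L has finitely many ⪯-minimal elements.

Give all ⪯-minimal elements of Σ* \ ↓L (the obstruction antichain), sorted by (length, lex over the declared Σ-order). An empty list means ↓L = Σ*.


|Q|=61, |F|=59, |δ|=244 (4 ε).
min D↑ (59 st, q0=0, F={16}): 0:m→1,x→2,q→3,d→4 1:m→1,x→1,q→5,d→6 2:m→1,x→7,q→8,d→9 3:m→10,x→11,q→3,d→3 4:m→12,x→9,q→3,d→4 5:m→10,x→13,q→5,d→14 6:m→15,x→6,q→14,d→16 7:m→1,x→7,q→17,d→18 8:m→10,x→19,q→8,d→8 9:m→12,x→20,q→8,d→9 10:m→10,x→10,q→16,d→21 11:m→10,x→19,q→11,d→22 12:m→12,x→23,q→5,d→15 13:m→10,x→10,q→13,d→24 14:m→21,x→24,q→14,d→16 15:m→15,x→25,q→14,d→16 16:m→16,x→16,q→16,d→16 17:m→10,x→19,q→17,d→26 18:m→27,x→28,q→26,d→18 19:m→10,x→19,q→19,d→29 20:m→12,x→20,q→17,d→18 21:m→21,x→21,q→16,d→16 22:m→30,x→22,q→22,d→31 23:m→23,x→32,q→5,d→25 24:m→21,x→21,q→24,d→16 25:m→25,x→33,q→14,d→16 26:m→34,x→35,q→26,d→26 27:m→27,x→36,q→37,d→15 28:m→38,x→28,q→39,d→40 29:m→41,x→42,q→29,d→31 30:m→30,x→30,q→16,d→43 31:m→44,x→16,q→31,d→31 32:m→32,x→10,q→13,d→33 33:m→33,x→21,q→24,d→16 34:m→34,x→45,q→16,d→21 35:m→45,x→35,q→35,d→46 36:m→36,x→47,q→48,d→49 37:m→34,x→50,q→37,d→14 38:m→38,x→36,q→48,d→51 39:m→45,x→35,q→39,d→52 40:m→16,x→40,q→52,d→40 41:m→41,x→53,q→16,d→43 42:m→53,x→42,q→42,d→54 43:m→43,x→16,q→16,d→16 44:m→44,x→16,q→16,d→43 45:m→45,x→45,q→16,d→55 46:m→16,x→46,q→46,d→54 47:m→47,x→45,q→50,d→56 48:m→45,x→50,q→48,d→49 49:m→16,x→56,q→49,d→16 50:m→45,x→45,q→50,d→56 51:m→16,x→49,q→49,d→16 52:m→16,x→57,q→52,d→52 53:m→53,x→53,q→16,d→58 54:m→16,x→16,q→54,d→54 55:m→16,x→55,q→16,d→16 56:m→16,x→55,q→56,d→16 57:m→16,x→57,q→57,d→46 58:m→16,x→16,q→16,d→16 (ε-aug+det+¬).
'mdd': N↓-sim [61, 35, 15, 1] end={s56} — reject; 3/3 deletions ∈↓L.
'qmq': |S_i|=[61, 38, 12, 1] end={s56} ∉↓L; 3/3 del acc.
'mqxxq': |S_i|=[61, 35, 15, 9, 5, 1] end={s56} — reject; 5/5 single-dels accept.
'qxddx': |S_i|=[61, 38, 25, 17, 6, 1] end={s56} — reject; 5/5 del acc.
'xxdxdm': N↓-sim [61, 58, 53, 40, 30, 11, 1] end={s56} rej; 6/6 deletions ∈↓L.
'dmxxxq': N↓-sim [61, 57, 33, 24, 16, 9, 1] end={s56} ∉↓L; 6/6 del acc.
6 minimals (antichain).

Antichain: [mdd, qmq, mqxxq, qxddx, xxdxdm, dmxxxq].


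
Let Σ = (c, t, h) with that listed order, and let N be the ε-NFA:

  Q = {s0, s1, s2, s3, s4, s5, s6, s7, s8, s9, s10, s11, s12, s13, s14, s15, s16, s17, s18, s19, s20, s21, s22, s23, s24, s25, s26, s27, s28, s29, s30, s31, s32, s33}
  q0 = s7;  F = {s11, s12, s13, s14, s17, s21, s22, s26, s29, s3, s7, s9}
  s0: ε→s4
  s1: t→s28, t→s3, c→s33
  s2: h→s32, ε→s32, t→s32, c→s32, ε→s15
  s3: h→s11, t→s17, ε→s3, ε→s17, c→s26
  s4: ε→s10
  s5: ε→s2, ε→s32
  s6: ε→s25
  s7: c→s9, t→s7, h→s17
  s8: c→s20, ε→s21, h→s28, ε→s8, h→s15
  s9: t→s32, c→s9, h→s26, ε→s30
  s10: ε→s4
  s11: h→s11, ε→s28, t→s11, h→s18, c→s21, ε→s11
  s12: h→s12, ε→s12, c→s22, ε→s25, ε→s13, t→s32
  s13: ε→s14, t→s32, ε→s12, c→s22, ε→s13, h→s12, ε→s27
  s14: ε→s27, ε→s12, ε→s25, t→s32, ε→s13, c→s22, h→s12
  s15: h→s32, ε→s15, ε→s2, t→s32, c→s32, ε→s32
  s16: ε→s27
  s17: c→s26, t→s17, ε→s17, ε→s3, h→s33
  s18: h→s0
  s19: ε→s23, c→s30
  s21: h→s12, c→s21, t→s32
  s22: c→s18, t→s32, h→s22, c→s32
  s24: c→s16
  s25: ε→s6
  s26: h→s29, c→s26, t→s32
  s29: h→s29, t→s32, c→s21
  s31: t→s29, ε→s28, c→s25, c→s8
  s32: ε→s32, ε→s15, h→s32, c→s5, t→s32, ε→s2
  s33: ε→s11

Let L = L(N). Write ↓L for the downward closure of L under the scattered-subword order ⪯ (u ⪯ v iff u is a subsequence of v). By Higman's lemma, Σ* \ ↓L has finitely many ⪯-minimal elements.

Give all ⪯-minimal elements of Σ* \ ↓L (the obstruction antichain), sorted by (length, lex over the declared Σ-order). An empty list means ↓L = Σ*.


|Q|=34, |F|=12, |δ|=98 (39 ε).
min D↑ (10 st, q0=0, F={3}): 0:c→1,t→0,h→2 1:c→1,t→3,h→4 2:c→4,t→2,h→5 3:c→3,t→3,h→3 4:c→4,t→3,h→6 5:c→7,t→5,h→5 6:c→7,t→3,h→6 7:c→7,t→3,h→8 8:c→9,t→3,h→8 9:c→3,t→3,h→9 [Hopcroft].
'ct': run [26, 20, 4] end={s15,s2,s32,s5} ∉↓L; 2/2 single-dels accept.
'hhchcc': run [26, 23, 20, 16, 15, 9, 8] end={s0,s10,s15,s18,s2,s32,s4,s5} rej; 6/6 del acc.
2 words, ⪯-incomp.

min(Σ*\↓L) = [ct, hhchcc].


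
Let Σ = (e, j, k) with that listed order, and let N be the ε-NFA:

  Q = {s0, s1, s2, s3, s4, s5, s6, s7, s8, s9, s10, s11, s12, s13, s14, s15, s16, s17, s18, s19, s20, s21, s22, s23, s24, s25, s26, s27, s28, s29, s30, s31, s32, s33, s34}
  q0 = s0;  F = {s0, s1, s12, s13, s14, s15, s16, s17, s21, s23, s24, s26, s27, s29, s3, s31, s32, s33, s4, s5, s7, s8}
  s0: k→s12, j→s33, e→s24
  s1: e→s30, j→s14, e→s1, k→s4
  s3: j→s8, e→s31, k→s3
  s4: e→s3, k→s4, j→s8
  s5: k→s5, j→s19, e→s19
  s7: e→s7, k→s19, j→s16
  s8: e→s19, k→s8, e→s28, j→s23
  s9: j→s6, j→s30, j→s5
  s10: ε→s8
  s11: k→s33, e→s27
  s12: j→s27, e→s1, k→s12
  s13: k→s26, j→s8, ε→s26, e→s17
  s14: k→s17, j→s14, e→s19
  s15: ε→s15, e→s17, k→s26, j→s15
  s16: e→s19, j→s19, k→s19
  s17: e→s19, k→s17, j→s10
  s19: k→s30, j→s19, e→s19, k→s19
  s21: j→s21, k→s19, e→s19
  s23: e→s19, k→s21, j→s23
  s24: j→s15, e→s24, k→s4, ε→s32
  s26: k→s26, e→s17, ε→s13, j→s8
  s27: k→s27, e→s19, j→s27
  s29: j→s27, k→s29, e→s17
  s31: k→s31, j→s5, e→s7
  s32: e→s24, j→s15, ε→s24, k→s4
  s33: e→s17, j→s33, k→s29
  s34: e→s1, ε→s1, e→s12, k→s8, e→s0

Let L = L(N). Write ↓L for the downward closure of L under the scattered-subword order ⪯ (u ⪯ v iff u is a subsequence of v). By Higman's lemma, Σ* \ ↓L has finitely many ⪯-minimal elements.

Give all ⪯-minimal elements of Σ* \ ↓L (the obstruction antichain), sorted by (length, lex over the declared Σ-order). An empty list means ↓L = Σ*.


min(Σ*\↓L) = [jee, kje, ekeeek, ekeejj, ekjjkk, jejjkk].

|Q|=35, |F|=22, |δ|=88 (7 ε).
min D↑ (21 st, q0=0, F={13}): 0:e→1,j→2,k→3 1:e→1,j→4,k→5 2:e→6,j→2,k→7 3:e→8,j→9,k→3 4:e→6,j→4,k→10 5:e→11,j→12,k→5 6:e→13,j→12,k→6 7:e→6,j→9,k→7 8:e→8,j→14,k→5 9:e→13,j→9,k→9 10:e→6,j→12,k→10 11:e→15,j→12,k→11 12:e→13,j→16,k→12 13:e→13,j→13,k→13 14:e→13,j→14,k→6 15:e→17,j→18,k→15 16:e→13,j→16,k→19 17:e→17,j→20,k→13 18:e→13,j→13,k→18 19:e→13,j→19,k→13 20:e→13,j→13,k→13.
'jee': N↓-sim [26, 17, 8, 3] end={s19,s28,s30} ∉↓L; 3/3 deletions ∈↓L.
'kje': N↓-sim [26, 21, 12, 3] end={s19,s28,s30} rej; 3/3 single-dels accept.
'ekeeek': run [26, 21, 16, 13, 7, 4, 2] end={s19,s30} ∉↓L; 6/6 single-dels accept.
'ekeejj': |S_i|=[26, 21, 16, 13, 7, 4, 2] end={s19,s30} rej; 6/6 deletions ∈↓L.
'ekjjkk': N↓-sim [26, 21, 16, 9, 4, 3, 2] end={s19,s30} ∉↓L; 6/6 single-dels accept.
'jejjkk': N↓-sim [26, 17, 8, 7, 4, 3, 2] end={s19,s30} — reject; 6/6 deletions ∈↓L.
6 words, ⪯-incomp.


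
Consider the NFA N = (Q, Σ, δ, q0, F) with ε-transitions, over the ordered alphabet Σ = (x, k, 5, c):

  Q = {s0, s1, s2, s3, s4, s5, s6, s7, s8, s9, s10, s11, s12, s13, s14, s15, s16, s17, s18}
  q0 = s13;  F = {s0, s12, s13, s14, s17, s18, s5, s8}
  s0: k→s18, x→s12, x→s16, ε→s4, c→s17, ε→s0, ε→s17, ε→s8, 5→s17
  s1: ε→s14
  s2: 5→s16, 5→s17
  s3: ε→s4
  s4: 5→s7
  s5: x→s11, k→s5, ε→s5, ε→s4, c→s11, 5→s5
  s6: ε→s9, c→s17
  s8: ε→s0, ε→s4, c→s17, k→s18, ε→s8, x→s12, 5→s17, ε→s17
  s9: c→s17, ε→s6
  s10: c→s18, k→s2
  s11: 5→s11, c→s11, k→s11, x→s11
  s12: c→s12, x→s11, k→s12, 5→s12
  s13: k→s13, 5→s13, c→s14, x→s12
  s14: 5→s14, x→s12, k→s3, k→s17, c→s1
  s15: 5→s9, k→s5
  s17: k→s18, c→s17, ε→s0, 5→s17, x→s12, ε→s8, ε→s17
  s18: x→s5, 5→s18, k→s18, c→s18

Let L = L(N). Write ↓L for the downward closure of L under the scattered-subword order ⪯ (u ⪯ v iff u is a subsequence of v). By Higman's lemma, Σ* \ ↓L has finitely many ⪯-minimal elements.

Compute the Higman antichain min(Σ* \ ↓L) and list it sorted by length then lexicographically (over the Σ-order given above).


|Q|=19, |F|=8, |δ|=64 (17 ε).
min D↑ (7 st, q0=0, F={3}): 0:x→1,k→0,5→0,c→2 1:x→3,k→1,5→1,c→1 2:x→1,k→4,5→2,c→2 3:x→3,k→3,5→3,c→3 4:x→1,k→5,5→4,c→4 5:x→6,k→5,5→5,c→5 6:x→3,k→6,5→6,c→3.
'xx': N↓-sim [14, 6, 1] end={s11} ∉↓L; 2/2 del acc.
'ckkxc': |S_i|=[14, 13, 11, 6, 4, 1] end={s11} — reject; 5/5 deletions ∈↓L.
2 obstructions.

Antichain: [xx, ckkxc].


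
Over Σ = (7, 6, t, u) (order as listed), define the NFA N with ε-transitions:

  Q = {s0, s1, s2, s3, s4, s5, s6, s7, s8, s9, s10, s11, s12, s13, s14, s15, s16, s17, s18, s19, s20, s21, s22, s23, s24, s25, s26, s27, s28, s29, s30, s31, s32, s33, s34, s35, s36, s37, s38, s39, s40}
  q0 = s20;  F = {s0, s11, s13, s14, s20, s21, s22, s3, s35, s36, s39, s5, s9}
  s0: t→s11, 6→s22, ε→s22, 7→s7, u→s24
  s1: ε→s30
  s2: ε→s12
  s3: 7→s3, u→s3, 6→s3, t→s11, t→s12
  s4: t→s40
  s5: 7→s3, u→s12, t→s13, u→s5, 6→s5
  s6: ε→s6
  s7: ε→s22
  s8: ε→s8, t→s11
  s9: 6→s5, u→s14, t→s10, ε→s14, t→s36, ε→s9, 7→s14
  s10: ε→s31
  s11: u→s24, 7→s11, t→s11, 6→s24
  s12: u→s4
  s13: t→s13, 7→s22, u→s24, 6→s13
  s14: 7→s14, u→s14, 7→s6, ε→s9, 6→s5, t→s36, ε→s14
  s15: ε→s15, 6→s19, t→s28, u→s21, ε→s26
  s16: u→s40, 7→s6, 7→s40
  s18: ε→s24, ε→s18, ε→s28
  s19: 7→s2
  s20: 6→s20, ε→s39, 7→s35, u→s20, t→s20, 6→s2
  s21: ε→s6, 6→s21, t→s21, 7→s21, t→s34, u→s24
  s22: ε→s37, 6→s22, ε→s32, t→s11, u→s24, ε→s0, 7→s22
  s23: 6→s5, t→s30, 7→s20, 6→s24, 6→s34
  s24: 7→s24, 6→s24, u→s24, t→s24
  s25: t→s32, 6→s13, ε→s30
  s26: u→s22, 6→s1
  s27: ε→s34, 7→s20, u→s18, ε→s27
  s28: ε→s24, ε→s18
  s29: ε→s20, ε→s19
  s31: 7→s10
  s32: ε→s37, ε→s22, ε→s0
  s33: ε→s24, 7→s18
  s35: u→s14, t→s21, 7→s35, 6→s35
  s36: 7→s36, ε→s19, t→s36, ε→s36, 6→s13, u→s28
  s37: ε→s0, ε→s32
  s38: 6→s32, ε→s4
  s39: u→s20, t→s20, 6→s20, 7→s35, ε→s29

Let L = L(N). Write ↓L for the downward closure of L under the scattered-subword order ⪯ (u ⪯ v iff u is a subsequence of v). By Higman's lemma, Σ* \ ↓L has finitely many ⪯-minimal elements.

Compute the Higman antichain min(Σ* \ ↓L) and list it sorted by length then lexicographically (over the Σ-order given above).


A = [7tu, 7u67t6].

|Q|=41, |F|=13, |δ|=124 (38 ε).
min D↑ (11 st, q0=0, F={4}): 0:7→1,6→0,t→0,u→0 1:7→1,6→1,t→2,u→3 2:7→2,6→2,t→2,u→4 3:7→3,6→5,t→6,u→3 4:7→4,6→4,t→4,u→4 5:7→7,6→5,t→8,u→5 6:7→6,6→8,t→6,u→4 7:7→7,6→7,t→9,u→7 8:7→10,6→8,t→8,u→4 9:7→9,6→4,t→9,u→4 10:7→10,6→10,t→9,u→4.
'7tu': run [29, 26, 21, 5] end={s18,s24,s28,s4,s40} — reject; 3/3 del acc.
'7u67t6': N↓-sim [29, 26, 23, 13, 11, 5, 1] end={s24} rej; 6/6 deletions ∈↓L.
2 words, ⪯-incomp.


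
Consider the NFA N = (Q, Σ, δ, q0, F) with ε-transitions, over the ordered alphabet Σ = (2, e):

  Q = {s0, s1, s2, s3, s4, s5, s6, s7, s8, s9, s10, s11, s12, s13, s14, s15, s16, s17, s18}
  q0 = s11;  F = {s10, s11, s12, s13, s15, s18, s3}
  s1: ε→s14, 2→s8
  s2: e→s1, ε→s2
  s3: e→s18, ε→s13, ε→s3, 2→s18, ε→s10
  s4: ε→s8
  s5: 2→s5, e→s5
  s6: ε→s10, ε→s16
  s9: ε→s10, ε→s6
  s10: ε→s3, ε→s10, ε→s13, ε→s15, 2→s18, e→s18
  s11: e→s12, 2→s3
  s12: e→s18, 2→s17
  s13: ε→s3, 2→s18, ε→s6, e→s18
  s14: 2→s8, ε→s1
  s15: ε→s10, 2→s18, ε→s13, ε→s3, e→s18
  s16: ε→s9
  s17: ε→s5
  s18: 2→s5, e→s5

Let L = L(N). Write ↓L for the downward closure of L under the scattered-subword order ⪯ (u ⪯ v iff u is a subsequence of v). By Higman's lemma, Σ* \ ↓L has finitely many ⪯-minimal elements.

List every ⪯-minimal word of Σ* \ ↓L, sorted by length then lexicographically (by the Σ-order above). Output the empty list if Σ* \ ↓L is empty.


Antichain: [e2, 222, 22e, 2ee, eee].

|Q|=19, |F|=7, |δ|=41 (22 ε).
min D↑ (5 st, q0=0, F={4}): 0:2→1,e→2 1:2→3,e→3 2:2→4,e→3 3:2→4,e→4 4:2→4,e→4 (ε-aug+det+¬).
'e2': N↓-sim [12, 4, 2] end={s17,s5} rej; 2/2 single-dels accept.
'222': N↓-sim [12, 10, 2, 1] end={s5} ∉↓L; 3/3 single-dels accept.
'22e': N↓-sim [12, 10, 2, 1] end={s5} ∉↓L; 3/3 single-dels accept.
'2ee': N↓-sim [12, 10, 2, 1] end={s5} — reject; 3/3 deletions ∈↓L.
'eee': |S_i|=[12, 4, 2, 1] end={s5} — reject; 3/3 del acc.
5 obstructions.


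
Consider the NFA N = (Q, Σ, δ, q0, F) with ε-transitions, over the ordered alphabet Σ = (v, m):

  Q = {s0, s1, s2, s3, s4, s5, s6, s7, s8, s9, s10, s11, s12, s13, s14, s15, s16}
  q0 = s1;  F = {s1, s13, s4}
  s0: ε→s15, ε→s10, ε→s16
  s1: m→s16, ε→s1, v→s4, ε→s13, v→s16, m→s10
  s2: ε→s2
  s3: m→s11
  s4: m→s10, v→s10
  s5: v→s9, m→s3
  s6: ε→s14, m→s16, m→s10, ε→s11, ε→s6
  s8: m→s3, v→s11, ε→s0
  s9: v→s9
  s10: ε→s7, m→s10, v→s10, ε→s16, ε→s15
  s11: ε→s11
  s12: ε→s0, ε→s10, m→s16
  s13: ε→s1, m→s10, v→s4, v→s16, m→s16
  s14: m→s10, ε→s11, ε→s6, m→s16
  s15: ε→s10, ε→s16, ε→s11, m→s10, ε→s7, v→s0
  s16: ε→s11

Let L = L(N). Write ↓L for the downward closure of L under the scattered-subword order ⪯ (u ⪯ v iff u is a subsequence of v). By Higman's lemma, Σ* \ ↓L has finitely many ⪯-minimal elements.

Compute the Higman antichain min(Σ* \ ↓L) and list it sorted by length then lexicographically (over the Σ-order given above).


|Q|=17, |F|=3, |δ|=49 (24 ε).
min D↑ (3 st, q0=0, F={2}): 0:v→1,m→2 1:v→2,m→2 2:v→2,m→2 [Hopcroft].
'm': N↓-sim [9, 6] end={s0,s10,s11,s15,s16,s7} rej; 1/1 deletions ∈↓L.
'vv': N↓-sim [9, 7, 6] end={s0,s10,s11,s15,s16,s7} ∉↓L; 2/2 deletions ∈↓L.
2 words, ⪯-incomp.

A = [m, vv].


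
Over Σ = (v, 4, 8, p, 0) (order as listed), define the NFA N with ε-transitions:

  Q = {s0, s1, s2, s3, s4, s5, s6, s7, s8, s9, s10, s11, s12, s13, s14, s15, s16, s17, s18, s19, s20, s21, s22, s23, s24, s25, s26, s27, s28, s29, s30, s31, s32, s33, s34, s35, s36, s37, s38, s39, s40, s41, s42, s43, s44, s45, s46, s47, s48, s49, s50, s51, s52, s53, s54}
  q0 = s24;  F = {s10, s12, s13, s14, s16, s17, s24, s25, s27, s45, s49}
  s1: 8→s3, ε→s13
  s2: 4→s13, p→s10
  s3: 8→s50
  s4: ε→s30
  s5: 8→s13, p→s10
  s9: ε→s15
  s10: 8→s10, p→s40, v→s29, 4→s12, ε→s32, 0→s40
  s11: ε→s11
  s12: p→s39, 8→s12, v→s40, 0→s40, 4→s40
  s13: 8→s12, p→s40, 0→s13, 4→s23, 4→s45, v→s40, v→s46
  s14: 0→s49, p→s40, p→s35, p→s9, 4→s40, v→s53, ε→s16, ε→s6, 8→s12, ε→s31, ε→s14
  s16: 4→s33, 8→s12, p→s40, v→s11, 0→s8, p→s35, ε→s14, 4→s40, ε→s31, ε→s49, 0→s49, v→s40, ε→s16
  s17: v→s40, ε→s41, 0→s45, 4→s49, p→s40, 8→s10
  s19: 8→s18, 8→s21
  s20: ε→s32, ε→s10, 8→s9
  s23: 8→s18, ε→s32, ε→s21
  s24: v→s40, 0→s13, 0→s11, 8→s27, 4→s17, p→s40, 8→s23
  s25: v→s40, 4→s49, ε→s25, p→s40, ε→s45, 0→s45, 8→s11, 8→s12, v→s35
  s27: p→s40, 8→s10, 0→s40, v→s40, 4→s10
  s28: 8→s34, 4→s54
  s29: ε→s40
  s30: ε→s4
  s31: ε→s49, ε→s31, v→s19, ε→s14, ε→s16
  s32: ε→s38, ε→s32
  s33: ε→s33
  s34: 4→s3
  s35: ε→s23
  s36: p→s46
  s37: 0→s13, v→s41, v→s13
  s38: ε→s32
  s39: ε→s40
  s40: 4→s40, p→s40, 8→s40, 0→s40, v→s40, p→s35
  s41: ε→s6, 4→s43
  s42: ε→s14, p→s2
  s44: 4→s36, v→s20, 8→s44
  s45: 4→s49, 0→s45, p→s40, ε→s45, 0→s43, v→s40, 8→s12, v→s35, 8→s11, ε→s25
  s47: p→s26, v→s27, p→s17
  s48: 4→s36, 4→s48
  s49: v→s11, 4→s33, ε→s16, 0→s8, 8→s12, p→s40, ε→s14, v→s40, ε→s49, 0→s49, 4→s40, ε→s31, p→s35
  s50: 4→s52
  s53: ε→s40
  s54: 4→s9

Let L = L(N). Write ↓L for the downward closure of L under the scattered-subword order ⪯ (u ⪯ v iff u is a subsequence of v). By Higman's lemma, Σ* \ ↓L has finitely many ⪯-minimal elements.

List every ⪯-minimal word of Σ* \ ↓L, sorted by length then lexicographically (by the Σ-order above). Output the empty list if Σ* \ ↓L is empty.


|Q|=55, |F|=11, |δ|=151 (41 ε).
min D↑ (9 st, q0=0, F={1}): 0:v→1,4→2,8→3,p→1,0→4 1:v→1,4→1,8→1,p→1,0→1 2:v→1,4→5,8→6,p→1,0→7 3:v→1,4→6,8→6,p→1,0→1 4:v→1,4→7,8→8,p→1,0→4 5:v→1,4→1,8→8,p→1,0→5 6:v→1,4→8,8→6,p→1,0→1 7:v→1,4→5,8→8,p→1,0→7 8:v→1,4→1,8→8,p→1,0→1.
'v': run [32, 12] end={s11,s18,s19,s21,s23,s29,s32,s35,s38,s40,s46,s53} ∉↓L; 1/1 deletions ∈↓L.
'p': run [32, 10] end={s15,s18,s21,s23,s32,s35,s38,s39,s40,s9} — reject; 1/1 deletions ∈↓L.
'80': |S_i|=[32, 13, 7] end={s18,s21,s23,s32,s35,s38,s40} rej; 2/2 single-dels accept.
'444': N↓-sim [32, 28, 22, 8] end={s18,s21,s23,s32,s33,s35,s38,s40} — reject; 3/3 deletions ∈↓L.
'084': N↓-sim [32, 26, 10, 7] end={s18,s21,s23,s32,s35,s38,s40} — reject; 3/3 del acc.
'8844': run [32, 13, 11, 9, 7] end={s18,s21,s23,s32,s35,s38,s40} ∉↓L; 4/4 del acc.
6 obstructions.

Antichain: [v, p, 80, 444, 084, 8844].


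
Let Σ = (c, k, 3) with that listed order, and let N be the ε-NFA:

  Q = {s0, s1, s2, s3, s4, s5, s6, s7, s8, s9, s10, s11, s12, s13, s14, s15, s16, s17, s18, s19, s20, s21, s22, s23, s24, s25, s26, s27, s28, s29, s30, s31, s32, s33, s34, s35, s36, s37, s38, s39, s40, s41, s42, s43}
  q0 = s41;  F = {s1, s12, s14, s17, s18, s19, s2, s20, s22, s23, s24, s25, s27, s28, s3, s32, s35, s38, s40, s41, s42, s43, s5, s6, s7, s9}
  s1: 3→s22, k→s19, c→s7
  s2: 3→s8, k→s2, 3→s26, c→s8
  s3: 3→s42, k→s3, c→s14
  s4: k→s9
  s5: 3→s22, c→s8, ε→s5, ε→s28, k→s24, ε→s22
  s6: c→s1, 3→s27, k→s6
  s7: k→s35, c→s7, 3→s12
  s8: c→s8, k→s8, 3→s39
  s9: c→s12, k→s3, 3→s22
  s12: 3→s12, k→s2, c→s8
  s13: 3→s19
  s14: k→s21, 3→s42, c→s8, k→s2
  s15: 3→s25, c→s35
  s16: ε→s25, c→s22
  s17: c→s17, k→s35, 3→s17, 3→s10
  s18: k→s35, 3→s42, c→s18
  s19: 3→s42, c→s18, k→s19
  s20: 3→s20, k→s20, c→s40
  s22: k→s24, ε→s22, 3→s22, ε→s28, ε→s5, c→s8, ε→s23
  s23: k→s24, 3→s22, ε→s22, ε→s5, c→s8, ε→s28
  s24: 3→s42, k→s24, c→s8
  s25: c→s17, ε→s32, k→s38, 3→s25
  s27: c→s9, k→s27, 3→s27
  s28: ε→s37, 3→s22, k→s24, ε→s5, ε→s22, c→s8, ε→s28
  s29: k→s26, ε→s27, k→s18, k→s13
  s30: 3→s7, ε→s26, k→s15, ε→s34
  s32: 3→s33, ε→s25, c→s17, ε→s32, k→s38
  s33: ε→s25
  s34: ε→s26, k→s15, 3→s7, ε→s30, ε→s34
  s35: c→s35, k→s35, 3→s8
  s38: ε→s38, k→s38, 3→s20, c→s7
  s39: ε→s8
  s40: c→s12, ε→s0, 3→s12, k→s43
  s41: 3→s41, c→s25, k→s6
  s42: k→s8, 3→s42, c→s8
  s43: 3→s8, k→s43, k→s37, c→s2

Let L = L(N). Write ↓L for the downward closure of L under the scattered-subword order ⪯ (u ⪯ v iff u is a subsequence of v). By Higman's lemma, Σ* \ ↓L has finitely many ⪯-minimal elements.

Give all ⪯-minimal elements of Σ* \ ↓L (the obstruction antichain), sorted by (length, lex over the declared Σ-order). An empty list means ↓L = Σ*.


min(Σ*\↓L) = [cck3, kc3c, kck3k, k3ccc].

|Q|=44, |F|=26, |δ|=125 (28 ε).
min D↑ (23 st, q0=0, F={13}): 0:c→1,k→2,3→0 1:c→3,k→4,3→1 2:c→5,k→2,3→6 3:c→3,k→7,3→3 4:c→8,k→4,3→9 5:c→8,k→10,3→11 6:c→12,k→6,3→6 7:c→7,k→7,3→13 8:c→8,k→7,3→14 9:c→15,k→9,3→9 10:c→16,k→10,3→17 11:c→13,k→18,3→11 12:c→14,k→19,3→11 13:c→13,k→13,3→13 14:c→13,k→20,3→14 15:c→14,k→21,3→14 16:c→16,k→7,3→17 17:c→13,k→13,3→17 18:c→13,k→18,3→17 19:c→22,k→19,3→17 20:c→13,k→20,3→13 21:c→20,k→21,3→13 22:c→13,k→20,3→17 [Hopcroft].
'cck3': N↓-sim [34, 31, 17, 8, 3] end={s26,s39,s8} ∉↓L; 4/4 single-dels accept.
'kc3c': N↓-sim [34, 28, 24, 12, 2] end={s39,s8} rej; 4/4 deletions ∈↓L.
'kck3k': run [34, 28, 24, 14, 4, 2] end={s39,s8} rej; 5/5 deletions ∈↓L.
'k3ccc': N↓-sim [34, 28, 21, 19, 8, 2] end={s39,s8} — reject; 5/5 del acc.
4 words, ⪯-incomp.


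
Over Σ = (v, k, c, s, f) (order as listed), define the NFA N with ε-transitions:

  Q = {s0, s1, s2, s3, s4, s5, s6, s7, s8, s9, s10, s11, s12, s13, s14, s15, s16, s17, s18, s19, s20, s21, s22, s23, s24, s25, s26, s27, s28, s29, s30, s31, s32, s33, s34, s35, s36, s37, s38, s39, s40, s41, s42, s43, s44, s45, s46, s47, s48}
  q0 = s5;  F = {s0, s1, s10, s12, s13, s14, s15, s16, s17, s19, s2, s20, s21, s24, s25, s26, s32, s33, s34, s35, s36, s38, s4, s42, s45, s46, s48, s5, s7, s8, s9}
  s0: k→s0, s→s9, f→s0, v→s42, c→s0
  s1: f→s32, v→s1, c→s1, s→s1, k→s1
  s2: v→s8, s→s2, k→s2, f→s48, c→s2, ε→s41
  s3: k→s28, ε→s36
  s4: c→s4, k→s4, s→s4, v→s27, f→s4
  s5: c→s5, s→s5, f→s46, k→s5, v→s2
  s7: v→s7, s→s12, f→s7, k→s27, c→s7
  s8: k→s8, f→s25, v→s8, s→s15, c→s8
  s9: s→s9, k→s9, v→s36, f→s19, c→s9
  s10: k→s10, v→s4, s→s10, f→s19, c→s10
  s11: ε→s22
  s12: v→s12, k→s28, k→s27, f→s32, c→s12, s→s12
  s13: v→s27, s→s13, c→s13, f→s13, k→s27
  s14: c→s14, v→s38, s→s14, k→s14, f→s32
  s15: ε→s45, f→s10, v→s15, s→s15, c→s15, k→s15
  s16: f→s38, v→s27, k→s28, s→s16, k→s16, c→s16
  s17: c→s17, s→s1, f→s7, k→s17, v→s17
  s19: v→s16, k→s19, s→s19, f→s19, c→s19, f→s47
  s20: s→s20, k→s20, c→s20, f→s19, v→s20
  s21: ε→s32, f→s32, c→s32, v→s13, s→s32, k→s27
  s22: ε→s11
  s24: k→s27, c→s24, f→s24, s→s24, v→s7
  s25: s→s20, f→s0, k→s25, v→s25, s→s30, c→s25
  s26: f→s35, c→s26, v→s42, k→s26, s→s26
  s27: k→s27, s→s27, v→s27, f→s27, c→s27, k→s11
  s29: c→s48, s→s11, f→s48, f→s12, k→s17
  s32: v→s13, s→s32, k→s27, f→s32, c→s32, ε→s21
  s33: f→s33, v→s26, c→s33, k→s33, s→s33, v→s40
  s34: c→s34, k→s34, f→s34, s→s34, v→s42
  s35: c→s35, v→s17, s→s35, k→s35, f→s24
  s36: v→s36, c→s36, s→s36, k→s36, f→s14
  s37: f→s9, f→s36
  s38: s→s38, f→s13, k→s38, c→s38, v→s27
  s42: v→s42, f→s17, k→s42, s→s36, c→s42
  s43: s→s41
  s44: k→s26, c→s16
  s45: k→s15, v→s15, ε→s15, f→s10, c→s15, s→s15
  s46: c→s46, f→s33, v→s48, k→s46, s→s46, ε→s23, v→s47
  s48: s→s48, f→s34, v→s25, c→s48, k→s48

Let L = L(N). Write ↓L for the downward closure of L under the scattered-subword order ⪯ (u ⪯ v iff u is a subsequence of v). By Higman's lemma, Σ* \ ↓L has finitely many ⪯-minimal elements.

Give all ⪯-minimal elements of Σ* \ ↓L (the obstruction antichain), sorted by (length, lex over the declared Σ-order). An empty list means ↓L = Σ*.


|Q|=49, |F|=31, |δ|=187 (9 ε).
min D↑ (30 st, q0=0, F={21}): 0:v→1,k→0,c→0,s→0,f→2 1:v→3,k→1,c→1,s→1,f→4 2:v→4,k→2,c→2,s→2,f→5 3:v→3,k→3,c→3,s→6,f→7 4:v→7,k→4,c→4,s→4,f→8 5:v→9,k→5,c→5,s→5,f→5 6:v→6,k→6,c→6,s→6,f→10 7:v→7,k→7,c→7,s→11,f→12 8:v→13,k→8,c→8,s→8,f→8 9:v→13,k→9,c→9,s→9,f→14 10:v→15,k→10,c→10,s→10,f→16 11:v→11,k→11,c→11,s→11,f→16 12:v→13,k→12,c→12,s→17,f→12 13:v→13,k→13,c→13,s→18,f→19 14:v→19,k→14,c→14,s→14,f→20 15:v→21,k→15,c→15,s→15,f→15 16:v→22,k→16,c→16,s→16,f→16 17:v→18,k→17,c→17,s→17,f→16 18:v→18,k→18,c→18,s→18,f→23 19:v→19,k→19,c→19,s→24,f→25 20:v→25,k→21,c→20,s→20,f→20 21:v→21,k→21,c→21,s→21,f→21 22:v→21,k→22,c→22,s→22,f→26 23:v→26,k→23,c→23,s→23,f→27 24:v→24,k→24,c→24,s→24,f→27 25:v→25,k→21,c→25,s→28,f→25 26:v→21,k→26,c→26,s→26,f→29 27:v→29,k→21,c→27,s→27,f→27 28:v→28,k→21,c→28,s→28,f→27 29:v→21,k→21,c→29,s→29,f→29 [Hopcroft].
'vvsfvv': N↓-sim [40, 36, 28, 22, 14, 8, 3] end={s11,s22,s27} — reject; 6/6 del acc.
'ffvffk': N↓-sim [40, 34, 27, 20, 15, 10, 4] end={s11,s22,s27,s28} — reject; 6/6 del acc.
2 minimals (antichain).

A = [vvsfvv, ffvffk].


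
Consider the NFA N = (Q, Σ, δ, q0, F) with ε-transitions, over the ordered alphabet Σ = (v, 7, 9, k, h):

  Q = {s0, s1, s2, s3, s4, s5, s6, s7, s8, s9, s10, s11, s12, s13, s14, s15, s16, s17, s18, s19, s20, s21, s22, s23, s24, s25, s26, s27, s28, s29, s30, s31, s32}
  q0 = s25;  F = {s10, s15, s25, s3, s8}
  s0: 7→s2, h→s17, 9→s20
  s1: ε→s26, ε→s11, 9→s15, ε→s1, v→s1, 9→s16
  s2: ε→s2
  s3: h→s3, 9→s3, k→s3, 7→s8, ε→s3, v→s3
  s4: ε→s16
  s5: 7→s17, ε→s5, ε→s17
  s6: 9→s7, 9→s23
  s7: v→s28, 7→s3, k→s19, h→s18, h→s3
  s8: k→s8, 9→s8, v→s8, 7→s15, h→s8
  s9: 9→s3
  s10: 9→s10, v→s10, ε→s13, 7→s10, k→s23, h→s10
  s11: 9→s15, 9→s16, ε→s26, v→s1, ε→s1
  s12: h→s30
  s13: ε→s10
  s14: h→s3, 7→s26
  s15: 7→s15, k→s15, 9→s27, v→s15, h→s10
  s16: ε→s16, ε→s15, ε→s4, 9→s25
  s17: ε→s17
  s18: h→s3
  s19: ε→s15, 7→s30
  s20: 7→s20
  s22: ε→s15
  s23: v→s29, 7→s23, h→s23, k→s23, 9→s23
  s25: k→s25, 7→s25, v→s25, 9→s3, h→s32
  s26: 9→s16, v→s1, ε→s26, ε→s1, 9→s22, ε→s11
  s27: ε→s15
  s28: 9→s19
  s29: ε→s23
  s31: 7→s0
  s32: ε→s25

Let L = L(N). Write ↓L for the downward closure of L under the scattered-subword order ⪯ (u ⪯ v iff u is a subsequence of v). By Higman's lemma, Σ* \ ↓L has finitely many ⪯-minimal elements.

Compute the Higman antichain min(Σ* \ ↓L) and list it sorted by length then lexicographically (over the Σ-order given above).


A = [977hk].

|Q|=33, |F|=5, |δ|=84 (24 ε).
min D↑ (6 st, q0=0, F={5}): 0:v→0,7→0,9→1,k→0,h→0 1:v→1,7→2,9→1,k→1,h→1 2:v→2,7→3,9→2,k→2,h→2 3:v→3,7→3,9→3,k→3,h→4 4:v→4,7→4,9→4,k→5,h→4 5:v→5,7→5,9→5,k→5,h→5 [Hopcroft].
'977hk': |S_i|=[10, 8, 7, 6, 4, 2] end={s23,s29} rej; 5/5 deletions ∈↓L.
1 words, ⪯-incomp.


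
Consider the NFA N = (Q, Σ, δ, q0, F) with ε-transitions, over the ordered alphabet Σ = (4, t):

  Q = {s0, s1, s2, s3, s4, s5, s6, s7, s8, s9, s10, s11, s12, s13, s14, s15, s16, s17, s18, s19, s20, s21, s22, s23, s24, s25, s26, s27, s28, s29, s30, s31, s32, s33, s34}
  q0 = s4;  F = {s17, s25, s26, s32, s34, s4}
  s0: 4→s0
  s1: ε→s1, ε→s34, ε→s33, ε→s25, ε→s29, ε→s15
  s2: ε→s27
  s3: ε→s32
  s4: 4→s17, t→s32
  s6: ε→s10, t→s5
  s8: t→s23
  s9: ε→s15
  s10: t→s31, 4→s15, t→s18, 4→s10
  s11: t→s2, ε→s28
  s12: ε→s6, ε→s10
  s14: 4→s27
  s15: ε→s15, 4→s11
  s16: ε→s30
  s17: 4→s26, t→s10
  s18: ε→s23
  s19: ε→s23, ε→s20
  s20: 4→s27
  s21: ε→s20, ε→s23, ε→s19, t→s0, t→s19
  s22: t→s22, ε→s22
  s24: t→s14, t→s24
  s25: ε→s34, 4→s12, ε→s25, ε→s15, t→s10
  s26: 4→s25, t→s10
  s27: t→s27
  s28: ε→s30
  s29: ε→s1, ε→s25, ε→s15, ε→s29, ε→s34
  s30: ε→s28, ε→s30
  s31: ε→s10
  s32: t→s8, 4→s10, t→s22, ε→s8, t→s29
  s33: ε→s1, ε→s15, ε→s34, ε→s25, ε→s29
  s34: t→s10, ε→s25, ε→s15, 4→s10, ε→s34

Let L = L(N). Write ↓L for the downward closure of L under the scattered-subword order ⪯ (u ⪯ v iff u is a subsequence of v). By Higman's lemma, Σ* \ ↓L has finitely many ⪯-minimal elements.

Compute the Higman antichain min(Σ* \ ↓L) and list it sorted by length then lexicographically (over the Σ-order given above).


|Q|=35, |F|=6, |δ|=74 (43 ε).
min D↑ (6 st, q0=0, F={4}): 0:4→1,t→2 1:4→3,t→4 2:4→4,t→5 3:4→5,t→4 4:4→4,t→4 5:4→4,t→4 (ε-aug+det+¬).
'4t': run [24, 17, 11] end={s10,s11,s15,s18,s2,s23,s27,s28,s30,s31,s5} ∉↓L; 2/2 deletions ∈↓L.
't4': N↓-sim [24, 21, 13] end={s10,s11,s12,s15,s18,s2,s23,s27,s28,s30,s31,s5,…} — reject; 2/2 deletions ∈↓L.
'ttt': |S_i|=[24, 21, 20, 12] end={s10,s11,s15,s18,s2,s22,s23,s27,s28,s30,s31,s5} ∉↓L; 3/3 single-dels accept.
'4444': |S_i|=[24, 17, 16, 15, 13] end={s10,s11,s12,s15,s18,s2,s23,s27,s28,s30,s31,s5,…} rej; 4/4 single-dels accept.
4 obstructions.

min(Σ*\↓L) = [4t, t4, ttt, 4444].


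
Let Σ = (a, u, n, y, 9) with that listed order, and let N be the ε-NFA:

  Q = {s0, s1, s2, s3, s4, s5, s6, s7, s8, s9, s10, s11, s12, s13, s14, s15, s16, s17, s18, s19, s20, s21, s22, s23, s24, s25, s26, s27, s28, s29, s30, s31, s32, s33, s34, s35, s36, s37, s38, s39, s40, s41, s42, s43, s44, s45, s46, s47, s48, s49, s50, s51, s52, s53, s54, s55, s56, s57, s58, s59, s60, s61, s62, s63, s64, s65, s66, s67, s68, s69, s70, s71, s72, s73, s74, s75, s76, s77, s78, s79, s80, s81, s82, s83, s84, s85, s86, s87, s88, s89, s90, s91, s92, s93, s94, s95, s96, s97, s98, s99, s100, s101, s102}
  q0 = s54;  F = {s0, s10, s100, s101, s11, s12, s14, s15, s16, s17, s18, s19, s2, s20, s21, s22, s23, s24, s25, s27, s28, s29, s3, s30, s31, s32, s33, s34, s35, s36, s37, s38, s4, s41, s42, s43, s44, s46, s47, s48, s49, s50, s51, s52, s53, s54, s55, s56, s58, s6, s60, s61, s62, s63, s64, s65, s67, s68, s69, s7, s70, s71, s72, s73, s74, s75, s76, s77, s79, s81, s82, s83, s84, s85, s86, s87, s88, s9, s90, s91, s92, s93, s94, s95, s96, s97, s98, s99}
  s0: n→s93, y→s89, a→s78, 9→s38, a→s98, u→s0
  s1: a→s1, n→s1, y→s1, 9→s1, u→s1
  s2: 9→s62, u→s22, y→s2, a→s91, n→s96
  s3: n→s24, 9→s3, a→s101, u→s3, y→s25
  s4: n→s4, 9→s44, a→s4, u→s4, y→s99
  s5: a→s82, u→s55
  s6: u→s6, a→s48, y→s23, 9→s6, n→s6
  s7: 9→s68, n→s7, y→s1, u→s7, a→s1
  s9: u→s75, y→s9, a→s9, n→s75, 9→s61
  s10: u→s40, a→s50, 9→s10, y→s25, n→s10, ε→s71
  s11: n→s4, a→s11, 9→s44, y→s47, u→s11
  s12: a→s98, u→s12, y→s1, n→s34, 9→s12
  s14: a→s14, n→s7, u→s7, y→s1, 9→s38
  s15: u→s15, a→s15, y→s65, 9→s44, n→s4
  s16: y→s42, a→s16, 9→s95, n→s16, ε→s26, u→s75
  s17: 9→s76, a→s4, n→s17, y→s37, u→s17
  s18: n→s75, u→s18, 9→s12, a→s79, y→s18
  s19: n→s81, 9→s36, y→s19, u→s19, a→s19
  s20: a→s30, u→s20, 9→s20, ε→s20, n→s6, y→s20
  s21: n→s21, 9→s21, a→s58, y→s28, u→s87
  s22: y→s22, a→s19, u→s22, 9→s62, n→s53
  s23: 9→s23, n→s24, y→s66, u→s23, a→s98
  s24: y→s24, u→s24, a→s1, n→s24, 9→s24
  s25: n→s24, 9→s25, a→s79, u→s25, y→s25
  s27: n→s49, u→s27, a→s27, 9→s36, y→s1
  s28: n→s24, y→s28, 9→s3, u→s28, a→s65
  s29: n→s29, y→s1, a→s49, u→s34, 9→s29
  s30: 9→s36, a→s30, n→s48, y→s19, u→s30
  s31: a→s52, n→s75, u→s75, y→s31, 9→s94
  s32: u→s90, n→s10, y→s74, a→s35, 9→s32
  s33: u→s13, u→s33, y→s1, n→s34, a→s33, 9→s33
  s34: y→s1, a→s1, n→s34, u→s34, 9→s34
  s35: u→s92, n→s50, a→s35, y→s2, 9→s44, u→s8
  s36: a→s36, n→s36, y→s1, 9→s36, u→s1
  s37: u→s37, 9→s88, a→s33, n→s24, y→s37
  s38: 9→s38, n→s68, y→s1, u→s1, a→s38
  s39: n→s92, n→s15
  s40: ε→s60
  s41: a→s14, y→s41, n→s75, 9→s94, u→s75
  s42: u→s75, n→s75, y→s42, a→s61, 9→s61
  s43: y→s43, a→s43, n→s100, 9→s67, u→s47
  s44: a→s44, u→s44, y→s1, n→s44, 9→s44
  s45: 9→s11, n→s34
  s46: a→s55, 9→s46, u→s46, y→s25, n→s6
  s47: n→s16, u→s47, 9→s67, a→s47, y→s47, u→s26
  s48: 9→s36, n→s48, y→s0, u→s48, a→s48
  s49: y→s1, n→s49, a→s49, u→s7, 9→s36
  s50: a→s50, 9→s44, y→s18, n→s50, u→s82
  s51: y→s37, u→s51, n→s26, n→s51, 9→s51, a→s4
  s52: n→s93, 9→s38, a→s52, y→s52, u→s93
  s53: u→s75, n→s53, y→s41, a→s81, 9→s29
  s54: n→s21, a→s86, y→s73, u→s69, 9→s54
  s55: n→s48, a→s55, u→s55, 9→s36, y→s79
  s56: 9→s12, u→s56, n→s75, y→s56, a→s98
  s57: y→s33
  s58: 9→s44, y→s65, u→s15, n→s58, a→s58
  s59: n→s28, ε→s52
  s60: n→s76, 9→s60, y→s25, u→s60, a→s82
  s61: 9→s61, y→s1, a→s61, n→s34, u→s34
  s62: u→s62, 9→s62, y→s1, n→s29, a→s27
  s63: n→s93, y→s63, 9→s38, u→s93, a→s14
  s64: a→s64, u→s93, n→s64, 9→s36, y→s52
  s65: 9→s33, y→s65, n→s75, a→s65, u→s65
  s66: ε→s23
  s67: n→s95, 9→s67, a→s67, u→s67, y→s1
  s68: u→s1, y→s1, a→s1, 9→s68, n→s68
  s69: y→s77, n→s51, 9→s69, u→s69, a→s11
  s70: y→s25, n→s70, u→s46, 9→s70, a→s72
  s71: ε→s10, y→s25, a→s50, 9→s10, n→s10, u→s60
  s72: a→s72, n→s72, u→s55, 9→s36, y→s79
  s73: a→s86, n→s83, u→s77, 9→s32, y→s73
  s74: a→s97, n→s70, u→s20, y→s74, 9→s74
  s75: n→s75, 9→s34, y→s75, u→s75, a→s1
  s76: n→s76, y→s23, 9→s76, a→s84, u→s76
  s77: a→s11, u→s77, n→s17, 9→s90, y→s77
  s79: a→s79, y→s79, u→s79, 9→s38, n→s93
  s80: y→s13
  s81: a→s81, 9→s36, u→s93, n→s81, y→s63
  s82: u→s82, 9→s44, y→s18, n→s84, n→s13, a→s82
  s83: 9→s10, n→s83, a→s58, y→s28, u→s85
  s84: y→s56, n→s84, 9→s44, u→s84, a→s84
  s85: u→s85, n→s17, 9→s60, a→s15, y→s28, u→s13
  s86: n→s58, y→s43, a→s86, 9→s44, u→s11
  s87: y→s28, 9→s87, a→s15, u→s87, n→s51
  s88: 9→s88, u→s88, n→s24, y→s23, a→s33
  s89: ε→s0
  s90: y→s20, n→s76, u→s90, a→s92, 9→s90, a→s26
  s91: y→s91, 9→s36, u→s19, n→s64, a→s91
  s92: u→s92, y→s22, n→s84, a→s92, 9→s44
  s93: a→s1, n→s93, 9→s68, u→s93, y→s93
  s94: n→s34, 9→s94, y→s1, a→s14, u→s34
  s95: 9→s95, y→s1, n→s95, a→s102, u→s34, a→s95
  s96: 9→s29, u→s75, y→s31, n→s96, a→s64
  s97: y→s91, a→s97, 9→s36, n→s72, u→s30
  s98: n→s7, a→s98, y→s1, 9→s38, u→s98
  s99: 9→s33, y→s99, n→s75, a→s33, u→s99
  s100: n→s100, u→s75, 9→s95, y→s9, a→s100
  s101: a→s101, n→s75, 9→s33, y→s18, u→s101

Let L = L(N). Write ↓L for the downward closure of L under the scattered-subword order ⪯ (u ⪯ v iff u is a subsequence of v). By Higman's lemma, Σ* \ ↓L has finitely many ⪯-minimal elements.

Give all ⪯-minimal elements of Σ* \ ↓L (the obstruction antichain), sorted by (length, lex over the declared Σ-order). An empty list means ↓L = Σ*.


|Q|=103, |F|=88, |δ|=471 (8 ε).
min D↑ (88 st, q0=0, F={21}): 0:a→1,u→2,n→3,y→4,9→0 1:a→1,u→5,n→6,y→7,9→8 2:a→5,u→2,n→9,y→10,9→2 3:a→6,u→11,n→3,y→12,9→3 4:a→1,u→10,n→13,y→4,9→14 5:a→5,u→5,n→15,y→16,9→8 6:a→6,u→17,n→6,y→18,9→8 7:a→7,u→16,n→19,y→7,9→20 8:a→8,u→8,n→8,y→21,9→8 9:a→15,u→9,n→9,y→22,9→9 10:a→5,u→10,n→23,y→10,9→24 11:a→17,u→11,n→9,y→12,9→11 12:a→18,u→12,n→25,y→12,9→26 13:a→6,u→27,n→13,y→12,9→28 14:a→29,u→24,n→28,y→30,9→14 15:a→15,u→15,n→15,y→31,9→8 16:a→16,u→16,n→32,y→16,9→20 17:a→17,u→17,n→15,y→18,9→8 18:a→18,u→18,n→33,y→18,9→34 19:a→19,u→33,n→19,y→35,9→36 20:a→20,u→20,n→36,y→21,9→20 21:a→21,u→21,n→21,y→21,9→21 22:a→34,u→22,n→25,y→22,9→37 23:a→15,u→23,n→23,y→22,9→38 24:a→39,u→24,n→38,y→40,9→24 25:a→21,u→25,n→25,y→25,9→25 26:a→41,u→26,n→25,y→42,9→26 27:a→17,u→27,n→23,y→12,9→43 28:a→44,u→43,n→28,y→42,9→28 29:a→29,u→39,n→44,y→45,9→8 30:a→46,u→40,n→47,y→30,9→30 31:a→34,u→31,n→33,y→31,9→34 32:a→32,u→33,n→32,y→48,9→36 33:a→21,u→33,n→33,y→33,9→49 34:a→34,u→34,n→49,y→21,9→34 35:a→35,u→33,n→33,y→35,9→50 36:a→36,u→49,n→36,y→21,9→36 37:a→34,u→37,n→25,y→51,9→37 38:a→52,u→38,n→38,y→51,9→38 39:a→39,u→39,n→52,y→53,9→8 40:a→54,u→40,n→55,y→40,9→40 41:a→41,u→41,n→33,y→56,9→34 42:a→57,u→42,n→25,y→42,9→42 43:a→58,u→43,n→38,y→42,9→43 44:a→44,u→58,n→44,y→56,9→8 45:a→59,u→53,n→60,y→45,9→61 46:a→46,u→54,n→62,y→59,9→63 47:a→62,u→64,n→47,y→42,9→47 48:a→50,u→33,n→33,y→48,9→50 49:a→21,u→49,n→49,y→21,9→49 50:a→50,u→49,n→49,y→21,9→50 51:a→65,u→51,n→25,y→51,9→51 52:a→52,u→52,n→52,y→66,9→8 53:a→67,u→53,n→68,y→53,9→61 54:a→54,u→54,n→69,y→67,9→63 55:a→69,u→55,n→55,y→51,9→55 56:a→57,u→56,n→33,y→56,9→70 57:a→57,u→57,n→71,y→57,9→72 58:a→58,u→58,n→52,y→56,9→8 59:a→59,u→67,n→73,y→59,9→63 60:a→73,u→33,n→60,y→74,9→75 61:a→76,u→61,n→75,y→21,9→61 62:a→62,u→77,n→62,y→57,9→63 63:a→63,u→21,n→63,y→21,9→63 64:a→77,u→64,n→55,y→42,9→64 65:a→65,u→65,n→78,y→21,9→72 66:a→65,u→66,n→33,y→66,9→70 67:a→67,u→67,n→79,y→67,9→63 68:a→79,u→33,n→68,y→80,9→75 69:a→69,u→69,n→69,y→81,9→63 70:a→65,u→70,n→49,y→21,9→70 71:a→21,u→71,n→71,y→71,9→82 72:a→72,u→21,n→82,y→21,9→72 73:a→73,u→71,n→73,y→83,9→63 74:a→83,u→33,n→33,y→74,9→84 75:a→85,u→49,n→75,y→21,9→75 76:a→76,u→76,n→85,y→21,9→63 77:a→77,u→77,n→69,y→57,9→63 78:a→21,u→78,n→78,y→21,9→82 79:a→79,u→71,n→79,y→86,9→63 80:a→87,u→33,n→33,y→80,9→84 81:a→65,u→81,n→71,y→81,9→72 82:a→21,u→21,n→82,y→21,9→82 83:a→83,u→71,n→71,y→83,9→72 84:a→87,u→49,n→49,y→21,9→84 85:a→85,u→78,n→85,y→21,9→63 86:a→87,u→71,n→71,y→86,9→72 87:a→87,u→78,n→78,y→21,9→72 (ε-aug+det+¬).
'a9y': run [97, 67, 21, 1] end={s1} — reject; 3/3 del acc.
'nyna': |S_i|=[97, 73, 37, 7, 1] end={s1} — reject; 4/4 single-dels accept.
'aynua': |S_i|=[97, 67, 49, 28, 6, 1] end={s1} ∉↓L; 5/5 del acc.
'unyay': run [97, 73, 44, 27, 11, 1] end={s1} rej; 5/5 single-dels accept.
'y9ya9u': |S_i|=[97, 92, 72, 48, 25, 4, 1] end={s1} — reject; 6/6 deletions ∈↓L.
5 obstructions.

A = [a9y, nyna, aynua, unyay, y9ya9u].
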